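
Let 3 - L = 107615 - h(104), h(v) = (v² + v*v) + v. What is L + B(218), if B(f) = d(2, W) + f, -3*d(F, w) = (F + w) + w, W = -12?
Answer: -256952/3 ≈ -85651.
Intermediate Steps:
h(v) = v + 2*v² (h(v) = (v² + v²) + v = 2*v² + v = v + 2*v²)
d(F, w) = -2*w/3 - F/3 (d(F, w) = -((F + w) + w)/3 = -(F + 2*w)/3 = -2*w/3 - F/3)
B(f) = 22/3 + f (B(f) = (-⅔*(-12) - ⅓*2) + f = (8 - ⅔) + f = 22/3 + f)
L = -85876 (L = 3 - (107615 - 104*(1 + 2*104)) = 3 - (107615 - 104*(1 + 208)) = 3 - (107615 - 104*209) = 3 - (107615 - 1*21736) = 3 - (107615 - 21736) = 3 - 1*85879 = 3 - 85879 = -85876)
L + B(218) = -85876 + (22/3 + 218) = -85876 + 676/3 = -256952/3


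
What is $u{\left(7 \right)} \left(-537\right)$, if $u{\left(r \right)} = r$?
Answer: $-3759$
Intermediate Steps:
$u{\left(7 \right)} \left(-537\right) = 7 \left(-537\right) = -3759$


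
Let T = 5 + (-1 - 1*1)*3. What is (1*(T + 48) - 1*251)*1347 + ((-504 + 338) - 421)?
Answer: -275375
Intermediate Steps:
T = -1 (T = 5 + (-1 - 1)*3 = 5 - 2*3 = 5 - 6 = -1)
(1*(T + 48) - 1*251)*1347 + ((-504 + 338) - 421) = (1*(-1 + 48) - 1*251)*1347 + ((-504 + 338) - 421) = (1*47 - 251)*1347 + (-166 - 421) = (47 - 251)*1347 - 587 = -204*1347 - 587 = -274788 - 587 = -275375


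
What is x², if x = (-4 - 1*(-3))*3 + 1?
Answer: 4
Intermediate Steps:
x = -2 (x = (-4 + 3)*3 + 1 = -1*3 + 1 = -3 + 1 = -2)
x² = (-2)² = 4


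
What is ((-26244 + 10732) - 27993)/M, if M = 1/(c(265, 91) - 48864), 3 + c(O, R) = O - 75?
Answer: 2117692885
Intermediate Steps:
c(O, R) = -78 + O (c(O, R) = -3 + (O - 75) = -3 + (-75 + O) = -78 + O)
M = -1/48677 (M = 1/((-78 + 265) - 48864) = 1/(187 - 48864) = 1/(-48677) = -1/48677 ≈ -2.0544e-5)
((-26244 + 10732) - 27993)/M = ((-26244 + 10732) - 27993)/(-1/48677) = (-15512 - 27993)*(-48677) = -43505*(-48677) = 2117692885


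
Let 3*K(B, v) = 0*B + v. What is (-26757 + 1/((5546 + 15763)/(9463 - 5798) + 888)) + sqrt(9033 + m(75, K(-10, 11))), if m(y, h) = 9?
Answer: -87651352888/3275829 + sqrt(9042) ≈ -26662.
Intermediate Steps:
K(B, v) = v/3 (K(B, v) = (0*B + v)/3 = (0 + v)/3 = v/3)
(-26757 + 1/((5546 + 15763)/(9463 - 5798) + 888)) + sqrt(9033 + m(75, K(-10, 11))) = (-26757 + 1/((5546 + 15763)/(9463 - 5798) + 888)) + sqrt(9033 + 9) = (-26757 + 1/(21309/3665 + 888)) + sqrt(9042) = (-26757 + 1/(3275829/3665)) + sqrt(9042) = (-26757 + 3665/3275829) + sqrt(9042) = -87651352888/3275829 + sqrt(9042)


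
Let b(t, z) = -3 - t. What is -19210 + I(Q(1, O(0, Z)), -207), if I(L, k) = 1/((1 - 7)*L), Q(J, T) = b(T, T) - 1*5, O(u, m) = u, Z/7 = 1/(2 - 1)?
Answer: -922079/48 ≈ -19210.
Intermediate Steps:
Z = 7 (Z = 7/(2 - 1) = 7/1 = 7*1 = 7)
Q(J, T) = -8 - T (Q(J, T) = (-3 - T) - 1*5 = (-3 - T) - 5 = -8 - T)
I(L, k) = -1/(6*L) (I(L, k) = 1/(-6*L) = -1/(6*L))
-19210 + I(Q(1, O(0, Z)), -207) = -19210 - 1/(6*(-8 - 1*0)) = -19210 - 1/(6*(-8 + 0)) = -19210 - ⅙/(-8) = -19210 - ⅙*(-⅛) = -19210 + 1/48 = -922079/48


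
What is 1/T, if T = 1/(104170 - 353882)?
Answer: -249712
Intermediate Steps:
T = -1/249712 (T = 1/(-249712) = -1/249712 ≈ -4.0046e-6)
1/T = 1/(-1/249712) = -249712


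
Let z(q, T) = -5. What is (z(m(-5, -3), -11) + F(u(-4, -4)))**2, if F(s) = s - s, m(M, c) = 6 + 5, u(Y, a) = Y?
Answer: 25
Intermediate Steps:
m(M, c) = 11
F(s) = 0
(z(m(-5, -3), -11) + F(u(-4, -4)))**2 = (-5 + 0)**2 = (-5)**2 = 25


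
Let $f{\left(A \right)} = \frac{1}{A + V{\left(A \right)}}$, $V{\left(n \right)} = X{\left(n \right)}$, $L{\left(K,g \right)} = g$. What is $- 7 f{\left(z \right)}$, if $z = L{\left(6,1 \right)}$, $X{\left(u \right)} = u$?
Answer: $- \frac{7}{2} \approx -3.5$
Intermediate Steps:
$V{\left(n \right)} = n$
$z = 1$
$f{\left(A \right)} = \frac{1}{2 A}$ ($f{\left(A \right)} = \frac{1}{A + A} = \frac{1}{2 A}$)
$- 7 f{\left(z \right)} = - 7 \frac{1}{2 \cdot 1} = - 7 \cdot \frac{1}{2} \cdot 1 = \left(-7\right) \frac{1}{2} = - \frac{7}{2}$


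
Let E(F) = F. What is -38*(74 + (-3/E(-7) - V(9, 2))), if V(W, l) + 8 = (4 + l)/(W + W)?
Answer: -65512/21 ≈ -3119.6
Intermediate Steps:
V(W, l) = -8 + (4 + l)/(2*W) (V(W, l) = -8 + (4 + l)/(W + W) = -8 + (4 + l)/((2*W)) = -8 + (4 + l)*(1/(2*W)) = -8 + (4 + l)/(2*W))
-38*(74 + (-3/E(-7) - V(9, 2))) = -38*(74 + (-3/(-7) - (4 + 2 - 16*9)/(2*9))) = -38*(74 + (-3*(-⅐) - (4 + 2 - 144)/(2*9))) = -38*(74 + (3/7 - (-138)/(2*9))) = -38*(74 + (3/7 - 1*(-23/3))) = -38*(74 + (3/7 + 23/3)) = -38*(74 + 170/21) = -38*1724/21 = -65512/21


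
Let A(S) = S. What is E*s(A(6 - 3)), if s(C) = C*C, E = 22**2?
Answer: 4356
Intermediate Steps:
E = 484
s(C) = C**2
E*s(A(6 - 3)) = 484*(6 - 3)**2 = 484*3**2 = 484*9 = 4356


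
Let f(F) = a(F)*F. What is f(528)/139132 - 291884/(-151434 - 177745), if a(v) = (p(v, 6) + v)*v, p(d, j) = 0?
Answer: 12123771261524/11449833157 ≈ 1058.9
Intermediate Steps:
a(v) = v² (a(v) = (0 + v)*v = v*v = v²)
f(F) = F³ (f(F) = F²*F = F³)
f(528)/139132 - 291884/(-151434 - 177745) = 528³/139132 - 291884/(-151434 - 177745) = 147197952*(1/139132) - 291884/(-329179) = 36799488/34783 - 291884*(-1/329179) = 36799488/34783 + 291884/329179 = 12123771261524/11449833157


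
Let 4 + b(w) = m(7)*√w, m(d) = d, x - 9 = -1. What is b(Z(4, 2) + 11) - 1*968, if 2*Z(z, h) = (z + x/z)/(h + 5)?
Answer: -972 + 4*√35 ≈ -948.34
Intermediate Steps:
x = 8 (x = 9 - 1 = 8)
Z(z, h) = (z + 8/z)/(2*(5 + h)) (Z(z, h) = ((z + 8/z)/(h + 5))/2 = ((z + 8/z)/(5 + h))/2 = (z + 8/z)/(2*(5 + h)))
b(w) = -4 + 7*√w
b(Z(4, 2) + 11) - 1*968 = (-4 + 7*√((½)*(8 + 4²)/(4*(5 + 2)) + 11)) - 1*968 = (-4 + 7*√((½)*(¼)*(8 + 16)/7 + 11)) - 968 = (-4 + 7*√((½)*(¼)*(⅐)*24 + 11)) - 968 = (-4 + 7*√(3/7 + 11)) - 968 = (-4 + 7*√(80/7)) - 968 = (-4 + 7*(4*√35/7)) - 968 = (-4 + 4*√35) - 968 = -972 + 4*√35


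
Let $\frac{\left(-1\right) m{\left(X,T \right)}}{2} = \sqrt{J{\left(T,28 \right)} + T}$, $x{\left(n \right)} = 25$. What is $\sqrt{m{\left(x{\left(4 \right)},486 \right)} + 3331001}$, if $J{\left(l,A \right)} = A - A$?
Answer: $\sqrt{3331001 - 18 \sqrt{6}} \approx 1825.1$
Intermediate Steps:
$J{\left(l,A \right)} = 0$
$m{\left(X,T \right)} = - 2 \sqrt{T}$ ($m{\left(X,T \right)} = - 2 \sqrt{0 + T} = - 2 \sqrt{T}$)
$\sqrt{m{\left(x{\left(4 \right)},486 \right)} + 3331001} = \sqrt{- 2 \sqrt{486} + 3331001} = \sqrt{- 2 \cdot 9 \sqrt{6} + 3331001} = \sqrt{- 18 \sqrt{6} + 3331001} = \sqrt{3331001 - 18 \sqrt{6}}$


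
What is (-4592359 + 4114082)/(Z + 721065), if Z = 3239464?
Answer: -478277/3960529 ≈ -0.12076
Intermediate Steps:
(-4592359 + 4114082)/(Z + 721065) = (-4592359 + 4114082)/(3239464 + 721065) = -478277/3960529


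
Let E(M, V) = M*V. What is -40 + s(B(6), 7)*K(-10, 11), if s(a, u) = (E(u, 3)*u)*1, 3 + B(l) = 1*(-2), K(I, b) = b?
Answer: 1577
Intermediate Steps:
B(l) = -5 (B(l) = -3 + 1*(-2) = -3 - 2 = -5)
s(a, u) = 3*u² (s(a, u) = ((u*3)*u)*1 = ((3*u)*u)*1 = (3*u²)*1 = 3*u²)
-40 + s(B(6), 7)*K(-10, 11) = -40 + (3*7²)*11 = -40 + (3*49)*11 = -40 + 147*11 = -40 + 1617 = 1577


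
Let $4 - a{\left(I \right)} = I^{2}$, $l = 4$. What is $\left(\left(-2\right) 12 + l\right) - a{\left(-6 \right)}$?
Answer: $12$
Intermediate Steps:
$a{\left(I \right)} = 4 - I^{2}$
$\left(\left(-2\right) 12 + l\right) - a{\left(-6 \right)} = \left(\left(-2\right) 12 + 4\right) - \left(4 - \left(-6\right)^{2}\right) = \left(-24 + 4\right) - \left(4 - 36\right) = -20 - \left(4 - 36\right) = -20 - -32 = -20 + 32 = 12$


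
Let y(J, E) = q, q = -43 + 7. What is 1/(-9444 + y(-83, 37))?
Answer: -1/9480 ≈ -0.00010549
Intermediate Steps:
q = -36
y(J, E) = -36
1/(-9444 + y(-83, 37)) = 1/(-9444 - 36) = 1/(-9480) = -1/9480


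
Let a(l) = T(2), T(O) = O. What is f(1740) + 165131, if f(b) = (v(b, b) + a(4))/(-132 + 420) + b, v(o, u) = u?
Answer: 24030295/144 ≈ 1.6688e+5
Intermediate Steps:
a(l) = 2
f(b) = 1/144 + 289*b/288 (f(b) = (b + 2)/(-132 + 420) + b = (2 + b)/288 + b = (2 + b)*(1/288) + b = (1/144 + b/288) + b = 1/144 + 289*b/288)
f(1740) + 165131 = (1/144 + (289/288)*1740) + 165131 = (1/144 + 41905/24) + 165131 = 251431/144 + 165131 = 24030295/144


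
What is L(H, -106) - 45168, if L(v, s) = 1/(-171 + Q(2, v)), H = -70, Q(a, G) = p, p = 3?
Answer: -7588225/168 ≈ -45168.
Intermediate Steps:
Q(a, G) = 3
L(v, s) = -1/168 (L(v, s) = 1/(-171 + 3) = 1/(-168) = -1/168)
L(H, -106) - 45168 = -1/168 - 45168 = -7588225/168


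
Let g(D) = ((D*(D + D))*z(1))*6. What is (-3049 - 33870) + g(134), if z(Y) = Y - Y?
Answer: -36919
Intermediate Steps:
z(Y) = 0
g(D) = 0 (g(D) = ((D*(D + D))*0)*6 = ((D*(2*D))*0)*6 = ((2*D**2)*0)*6 = 0*6 = 0)
(-3049 - 33870) + g(134) = (-3049 - 33870) + 0 = -36919 + 0 = -36919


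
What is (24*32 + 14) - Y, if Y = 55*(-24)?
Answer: 2102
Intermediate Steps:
Y = -1320
(24*32 + 14) - Y = (24*32 + 14) - 1*(-1320) = (768 + 14) + 1320 = 782 + 1320 = 2102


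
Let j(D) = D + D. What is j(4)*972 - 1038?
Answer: 6738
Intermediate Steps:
j(D) = 2*D
j(4)*972 - 1038 = (2*4)*972 - 1038 = 8*972 - 1038 = 7776 - 1038 = 6738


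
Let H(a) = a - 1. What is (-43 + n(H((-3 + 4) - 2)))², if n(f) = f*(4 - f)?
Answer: 3025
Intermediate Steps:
H(a) = -1 + a
(-43 + n(H((-3 + 4) - 2)))² = (-43 + (-1 + ((-3 + 4) - 2))*(4 - (-1 + ((-3 + 4) - 2))))² = (-43 + (-1 + (1 - 2))*(4 - (-1 + (1 - 2))))² = (-43 + (-1 - 1)*(4 - (-1 - 1)))² = (-43 - 2*(4 - 1*(-2)))² = (-43 - 2*(4 + 2))² = (-43 - 2*6)² = (-43 - 12)² = (-55)² = 3025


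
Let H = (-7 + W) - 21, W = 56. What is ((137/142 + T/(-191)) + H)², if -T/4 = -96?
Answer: 534441413025/735602884 ≈ 726.54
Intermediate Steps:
T = 384 (T = -4*(-96) = 384)
H = 28 (H = (-7 + 56) - 21 = 49 - 21 = 28)
((137/142 + T/(-191)) + H)² = ((137/142 + 384/(-191)) + 28)² = ((137*(1/142) + 384*(-1/191)) + 28)² = ((137/142 - 384/191) + 28)² = (-28361/27122 + 28)² = (731055/27122)² = 534441413025/735602884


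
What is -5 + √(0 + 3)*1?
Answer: -5 + √3 ≈ -3.2679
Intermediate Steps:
-5 + √(0 + 3)*1 = -5 + √3*1 = -5 + √3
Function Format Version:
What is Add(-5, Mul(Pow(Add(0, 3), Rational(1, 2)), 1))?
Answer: Add(-5, Pow(3, Rational(1, 2))) ≈ -3.2679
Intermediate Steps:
Add(-5, Mul(Pow(Add(0, 3), Rational(1, 2)), 1)) = Add(-5, Mul(Pow(3, Rational(1, 2)), 1)) = Add(-5, Pow(3, Rational(1, 2)))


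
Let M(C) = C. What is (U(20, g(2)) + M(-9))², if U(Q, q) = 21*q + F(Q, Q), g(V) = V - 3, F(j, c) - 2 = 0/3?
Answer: 784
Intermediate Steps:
F(j, c) = 2 (F(j, c) = 2 + 0/3 = 2 + 0*(⅓) = 2 + 0 = 2)
g(V) = -3 + V
U(Q, q) = 2 + 21*q (U(Q, q) = 21*q + 2 = 2 + 21*q)
(U(20, g(2)) + M(-9))² = ((2 + 21*(-3 + 2)) - 9)² = ((2 + 21*(-1)) - 9)² = ((2 - 21) - 9)² = (-19 - 9)² = (-28)² = 784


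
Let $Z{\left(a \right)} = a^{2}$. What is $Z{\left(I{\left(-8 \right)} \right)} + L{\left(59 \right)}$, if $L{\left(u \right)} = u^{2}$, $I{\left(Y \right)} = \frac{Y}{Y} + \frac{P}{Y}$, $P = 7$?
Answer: $\frac{222785}{64} \approx 3481.0$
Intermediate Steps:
$I{\left(Y \right)} = 1 + \frac{7}{Y}$ ($I{\left(Y \right)} = \frac{Y}{Y} + \frac{7}{Y} = 1 + \frac{7}{Y}$)
$Z{\left(I{\left(-8 \right)} \right)} + L{\left(59 \right)} = \left(\frac{7 - 8}{-8}\right)^{2} + 59^{2} = \left(\left(- \frac{1}{8}\right) \left(-1\right)\right)^{2} + 3481 = \left(\frac{1}{8}\right)^{2} + 3481 = \frac{1}{64} + 3481 = \frac{222785}{64}$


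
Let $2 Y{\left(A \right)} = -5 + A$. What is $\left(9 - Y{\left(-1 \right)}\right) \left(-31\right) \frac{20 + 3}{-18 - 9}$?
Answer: $\frac{2852}{9} \approx 316.89$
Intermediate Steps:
$Y{\left(A \right)} = - \frac{5}{2} + \frac{A}{2}$ ($Y{\left(A \right)} = \frac{-5 + A}{2} = - \frac{5}{2} + \frac{A}{2}$)
$\left(9 - Y{\left(-1 \right)}\right) \left(-31\right) \frac{20 + 3}{-18 - 9} = \left(9 - \left(- \frac{5}{2} + \frac{1}{2} \left(-1\right)\right)\right) \left(-31\right) \frac{20 + 3}{-18 - 9} = \left(9 - \left(- \frac{5}{2} - \frac{1}{2}\right)\right) \left(-31\right) \frac{23}{-27} = \left(9 - -3\right) \left(-31\right) 23 \left(- \frac{1}{27}\right) = \left(9 + 3\right) \left(-31\right) \left(- \frac{23}{27}\right) = 12 \left(-31\right) \left(- \frac{23}{27}\right) = \left(-372\right) \left(- \frac{23}{27}\right) = \frac{2852}{9}$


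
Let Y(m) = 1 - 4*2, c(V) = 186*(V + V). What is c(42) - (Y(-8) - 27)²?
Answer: 14468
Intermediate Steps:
c(V) = 372*V (c(V) = 186*(2*V) = 372*V)
Y(m) = -7 (Y(m) = 1 - 8 = -7)
c(42) - (Y(-8) - 27)² = 372*42 - (-7 - 27)² = 15624 - 1*(-34)² = 15624 - 1*1156 = 15624 - 1156 = 14468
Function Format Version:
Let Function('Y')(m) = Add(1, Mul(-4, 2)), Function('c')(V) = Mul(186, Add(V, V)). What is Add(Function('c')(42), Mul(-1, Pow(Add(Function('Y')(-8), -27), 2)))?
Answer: 14468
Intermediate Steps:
Function('c')(V) = Mul(372, V) (Function('c')(V) = Mul(186, Mul(2, V)) = Mul(372, V))
Function('Y')(m) = -7 (Function('Y')(m) = Add(1, -8) = -7)
Add(Function('c')(42), Mul(-1, Pow(Add(Function('Y')(-8), -27), 2))) = Add(Mul(372, 42), Mul(-1, Pow(Add(-7, -27), 2))) = Add(15624, Mul(-1, Pow(-34, 2))) = Add(15624, Mul(-1, 1156)) = Add(15624, -1156) = 14468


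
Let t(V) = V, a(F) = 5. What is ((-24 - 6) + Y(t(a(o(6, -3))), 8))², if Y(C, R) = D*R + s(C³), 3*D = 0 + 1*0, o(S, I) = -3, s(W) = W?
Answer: 9025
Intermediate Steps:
D = 0 (D = (0 + 1*0)/3 = (0 + 0)/3 = (⅓)*0 = 0)
Y(C, R) = C³ (Y(C, R) = 0*R + C³ = 0 + C³ = C³)
((-24 - 6) + Y(t(a(o(6, -3))), 8))² = ((-24 - 6) + 5³)² = (-30 + 125)² = 95² = 9025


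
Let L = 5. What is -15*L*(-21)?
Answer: 1575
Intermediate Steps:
-15*L*(-21) = -15*5*(-21) = -75*(-21) = 1575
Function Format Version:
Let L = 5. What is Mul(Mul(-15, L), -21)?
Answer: 1575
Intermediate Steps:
Mul(Mul(-15, L), -21) = Mul(Mul(-15, 5), -21) = Mul(-75, -21) = 1575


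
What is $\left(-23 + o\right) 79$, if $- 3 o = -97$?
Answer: $\frac{2212}{3} \approx 737.33$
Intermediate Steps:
$o = \frac{97}{3}$ ($o = \left(- \frac{1}{3}\right) \left(-97\right) = \frac{97}{3} \approx 32.333$)
$\left(-23 + o\right) 79 = \left(-23 + \frac{97}{3}\right) 79 = \frac{28}{3} \cdot 79 = \frac{2212}{3}$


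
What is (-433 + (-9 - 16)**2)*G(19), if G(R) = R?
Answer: 3648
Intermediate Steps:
(-433 + (-9 - 16)**2)*G(19) = (-433 + (-9 - 16)**2)*19 = (-433 + (-25)**2)*19 = (-433 + 625)*19 = 192*19 = 3648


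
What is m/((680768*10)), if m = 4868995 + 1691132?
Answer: 6560127/6807680 ≈ 0.96364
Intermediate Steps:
m = 6560127
m/((680768*10)) = 6560127/((680768*10)) = 6560127/6807680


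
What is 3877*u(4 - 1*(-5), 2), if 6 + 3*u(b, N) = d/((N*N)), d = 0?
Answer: -7754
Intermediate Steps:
u(b, N) = -2 (u(b, N) = -2 + (0/((N*N)))/3 = -2 + (0/(N²))/3 = -2 + (0/N²)/3 = -2 + (⅓)*0 = -2 + 0 = -2)
3877*u(4 - 1*(-5), 2) = 3877*(-2) = -7754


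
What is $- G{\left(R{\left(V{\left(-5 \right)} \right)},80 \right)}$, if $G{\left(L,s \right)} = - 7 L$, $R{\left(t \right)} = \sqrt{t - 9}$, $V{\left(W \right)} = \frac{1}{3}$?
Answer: $\frac{7 i \sqrt{78}}{3} \approx 20.607 i$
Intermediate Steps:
$V{\left(W \right)} = \frac{1}{3}$
$R{\left(t \right)} = \sqrt{-9 + t}$
$- G{\left(R{\left(V{\left(-5 \right)} \right)},80 \right)} = - \left(-7\right) \sqrt{-9 + \frac{1}{3}} = - \left(-7\right) \sqrt{- \frac{26}{3}} = - \left(-7\right) \frac{i \sqrt{78}}{3} = - \frac{\left(-7\right) i \sqrt{78}}{3} = \frac{7 i \sqrt{78}}{3}$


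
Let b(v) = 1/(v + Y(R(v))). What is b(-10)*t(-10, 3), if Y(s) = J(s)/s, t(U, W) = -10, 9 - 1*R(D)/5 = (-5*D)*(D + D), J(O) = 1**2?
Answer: 50450/50449 ≈ 1.0000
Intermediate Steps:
J(O) = 1
R(D) = 45 + 50*D**2 (R(D) = 45 - 5*(-5*D)*(D + D) = 45 - 5*(-5*D)*2*D = 45 - (-50)*D**2 = 45 + 50*D**2)
Y(s) = 1/s
b(v) = 1/(v + 1/(45 + 50*v**2))
b(-10)*t(-10, 3) = (5*(9 + 10*(-10)**2)/(1 + 45*(-10) + 50*(-10)**3))*(-10) = (5*(9 + 10*100)/(1 - 450 + 50*(-1000)))*(-10) = (5*(9 + 1000)/(1 - 450 - 50000))*(-10) = (5*1009/(-50449))*(-10) = (5*(-1/50449)*1009)*(-10) = -5045/50449*(-10) = 50450/50449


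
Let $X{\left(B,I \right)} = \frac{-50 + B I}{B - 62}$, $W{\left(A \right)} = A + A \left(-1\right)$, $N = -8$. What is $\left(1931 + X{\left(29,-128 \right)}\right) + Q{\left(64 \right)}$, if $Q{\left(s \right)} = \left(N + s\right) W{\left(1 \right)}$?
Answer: $2045$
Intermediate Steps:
$W{\left(A \right)} = 0$ ($W{\left(A \right)} = A - A = 0$)
$X{\left(B,I \right)} = \frac{-50 + B I}{-62 + B}$
$Q{\left(s \right)} = 0$ ($Q{\left(s \right)} = \left(-8 + s\right) 0 = 0$)
$\left(1931 + X{\left(29,-128 \right)}\right) + Q{\left(64 \right)} = \left(1931 + \frac{-50 + 29 \left(-128\right)}{-62 + 29}\right) + 0 = \left(1931 + \frac{-50 - 3712}{-33}\right) + 0 = \left(1931 - -114\right) + 0 = \left(1931 + 114\right) + 0 = 2045 + 0 = 2045$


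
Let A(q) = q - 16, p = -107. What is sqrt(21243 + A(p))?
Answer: 8*sqrt(330) ≈ 145.33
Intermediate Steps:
A(q) = -16 + q
sqrt(21243 + A(p)) = sqrt(21243 + (-16 - 107)) = sqrt(21243 - 123) = sqrt(21120) = 8*sqrt(330)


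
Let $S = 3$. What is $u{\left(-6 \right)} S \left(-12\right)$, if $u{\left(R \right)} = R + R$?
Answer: $432$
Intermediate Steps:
$u{\left(R \right)} = 2 R$
$u{\left(-6 \right)} S \left(-12\right) = 2 \left(-6\right) 3 \left(-12\right) = \left(-12\right) \left(-36\right) = 432$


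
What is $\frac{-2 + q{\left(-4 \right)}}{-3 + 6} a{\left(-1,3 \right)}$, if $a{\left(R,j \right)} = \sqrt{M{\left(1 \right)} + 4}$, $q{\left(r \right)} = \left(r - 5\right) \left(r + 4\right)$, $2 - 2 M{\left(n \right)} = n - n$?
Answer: $- \frac{2 \sqrt{5}}{3} \approx -1.4907$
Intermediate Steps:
$M{\left(n \right)} = 1$ ($M{\left(n \right)} = 1 - \frac{n - n}{2} = 1 - 0 = 1 + 0 = 1$)
$q{\left(r \right)} = \left(-5 + r\right) \left(4 + r\right)$
$a{\left(R,j \right)} = \sqrt{5}$ ($a{\left(R,j \right)} = \sqrt{1 + 4} = \sqrt{5}$)
$\frac{-2 + q{\left(-4 \right)}}{-3 + 6} a{\left(-1,3 \right)} = \frac{-2 - \left(16 - 16\right)}{-3 + 6} \sqrt{5} = \frac{-2 + \left(-20 + 16 + 4\right)}{3} \sqrt{5} = \left(-2 + 0\right) \frac{1}{3} \sqrt{5} = \left(-2\right) \frac{1}{3} \sqrt{5} = - \frac{2 \sqrt{5}}{3}$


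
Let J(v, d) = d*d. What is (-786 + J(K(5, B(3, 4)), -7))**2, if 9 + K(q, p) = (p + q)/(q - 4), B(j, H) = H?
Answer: 543169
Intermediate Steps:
K(q, p) = -9 + (p + q)/(-4 + q) (K(q, p) = -9 + (p + q)/(q - 4) = -9 + (p + q)/(-4 + q))
J(v, d) = d**2
(-786 + J(K(5, B(3, 4)), -7))**2 = (-786 + (-7)**2)**2 = (-786 + 49)**2 = (-737)**2 = 543169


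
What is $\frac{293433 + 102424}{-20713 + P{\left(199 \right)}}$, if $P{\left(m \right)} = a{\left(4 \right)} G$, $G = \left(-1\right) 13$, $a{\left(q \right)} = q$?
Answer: $- \frac{395857}{20765} \approx -19.064$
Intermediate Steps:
$G = -13$
$P{\left(m \right)} = -52$ ($P{\left(m \right)} = 4 \left(-13\right) = -52$)
$\frac{293433 + 102424}{-20713 + P{\left(199 \right)}} = \frac{293433 + 102424}{-20713 - 52} = \frac{395857}{-20765} = 395857 \left(- \frac{1}{20765}\right) = - \frac{395857}{20765}$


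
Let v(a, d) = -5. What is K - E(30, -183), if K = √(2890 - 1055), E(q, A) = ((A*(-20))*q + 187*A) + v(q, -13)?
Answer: -75574 + √1835 ≈ -75531.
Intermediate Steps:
E(q, A) = -5 + 187*A - 20*A*q (E(q, A) = ((A*(-20))*q + 187*A) - 5 = ((-20*A)*q + 187*A) - 5 = (-20*A*q + 187*A) - 5 = (187*A - 20*A*q) - 5 = -5 + 187*A - 20*A*q)
K = √1835 ≈ 42.837
K - E(30, -183) = √1835 - (-5 + 187*(-183) - 20*(-183)*30) = √1835 - (-5 - 34221 + 109800) = √1835 - 1*75574 = √1835 - 75574 = -75574 + √1835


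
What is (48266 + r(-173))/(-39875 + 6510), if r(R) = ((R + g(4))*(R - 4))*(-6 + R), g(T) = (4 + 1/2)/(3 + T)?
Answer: 15155071/93422 ≈ 162.22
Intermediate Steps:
g(T) = 9/(2*(3 + T)) (g(T) = (4 + 1/2)/(3 + T) = 9/(2*(3 + T)))
r(R) = (-6 + R)*(-4 + R)*(9/14 + R) (r(R) = ((R + 9/(2*(3 + 4)))*(R - 4))*(-6 + R) = ((R + (9/2)/7)*(-4 + R))*(-6 + R) = ((R + (9/2)*(1/7))*(-4 + R))*(-6 + R) = ((R + 9/14)*(-4 + R))*(-6 + R) = ((9/14 + R)*(-4 + R))*(-6 + R) = ((-4 + R)*(9/14 + R))*(-6 + R) = (-6 + R)*(-4 + R)*(9/14 + R))
(48266 + r(-173))/(-39875 + 6510) = (48266 + (108/7 + (-173)**3 - 131/14*(-173)**2 + (123/7)*(-173)))/(-39875 + 6510) = (48266 + (108/7 - 5177717 - 131/14*29929 - 21279/7))/(-33365) = (48266 + (108/7 - 5177717 - 3920699/14 - 21279/7))*(-1/33365) = (48266 - 76451079/14)*(-1/33365) = -75775355/14*(-1/33365) = 15155071/93422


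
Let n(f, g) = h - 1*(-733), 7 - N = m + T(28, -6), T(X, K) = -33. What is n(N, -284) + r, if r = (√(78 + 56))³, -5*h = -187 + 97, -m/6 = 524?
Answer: 751 + 134*√134 ≈ 2302.2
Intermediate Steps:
m = -3144 (m = -6*524 = -3144)
N = 3184 (N = 7 - (-3144 - 33) = 7 - 1*(-3177) = 7 + 3177 = 3184)
h = 18 (h = -(-187 + 97)/5 = -⅕*(-90) = 18)
n(f, g) = 751 (n(f, g) = 18 - 1*(-733) = 18 + 733 = 751)
r = 134*√134 (r = (√134)³ = 134*√134 ≈ 1551.2)
n(N, -284) + r = 751 + 134*√134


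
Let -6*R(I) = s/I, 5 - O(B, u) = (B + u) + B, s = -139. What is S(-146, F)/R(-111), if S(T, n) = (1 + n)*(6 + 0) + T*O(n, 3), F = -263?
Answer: 52387560/139 ≈ 3.7689e+5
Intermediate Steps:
O(B, u) = 5 - u - 2*B (O(B, u) = 5 - ((B + u) + B) = 5 - (u + 2*B) = 5 + (-u - 2*B) = 5 - u - 2*B)
R(I) = 139/(6*I) (R(I) = -(-139)/(6*I) = 139/(6*I))
S(T, n) = 6 + 6*n + T*(2 - 2*n) (S(T, n) = (1 + n)*(6 + 0) + T*(5 - 1*3 - 2*n) = (1 + n)*6 + T*(5 - 3 - 2*n) = (6 + 6*n) + T*(2 - 2*n) = 6 + 6*n + T*(2 - 2*n))
S(-146, F)/R(-111) = (6 + 6*(-263) - 2*(-146)*(-1 - 263))/(((139/6)/(-111))) = (6 - 1578 - 2*(-146)*(-264))/(((139/6)*(-1/111))) = (6 - 1578 - 77088)/(-139/666) = -78660*(-666/139) = 52387560/139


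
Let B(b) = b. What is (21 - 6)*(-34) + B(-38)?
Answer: -548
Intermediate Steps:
(21 - 6)*(-34) + B(-38) = (21 - 6)*(-34) - 38 = 15*(-34) - 38 = -510 - 38 = -548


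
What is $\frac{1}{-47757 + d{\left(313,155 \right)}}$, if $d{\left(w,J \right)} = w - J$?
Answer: $- \frac{1}{47599} \approx -2.1009 \cdot 10^{-5}$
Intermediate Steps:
$\frac{1}{-47757 + d{\left(313,155 \right)}} = \frac{1}{-47757 + \left(313 - 155\right)} = \frac{1}{-47757 + 158} = \frac{1}{-47599} = - \frac{1}{47599}$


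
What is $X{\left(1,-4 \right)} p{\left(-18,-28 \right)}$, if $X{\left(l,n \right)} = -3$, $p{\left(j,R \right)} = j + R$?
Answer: $138$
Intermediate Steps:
$p{\left(j,R \right)} = R + j$
$X{\left(1,-4 \right)} p{\left(-18,-28 \right)} = - 3 \left(-28 - 18\right) = \left(-3\right) \left(-46\right) = 138$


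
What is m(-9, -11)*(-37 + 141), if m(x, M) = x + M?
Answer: -2080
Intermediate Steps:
m(x, M) = M + x
m(-9, -11)*(-37 + 141) = (-11 - 9)*(-37 + 141) = -20*104 = -2080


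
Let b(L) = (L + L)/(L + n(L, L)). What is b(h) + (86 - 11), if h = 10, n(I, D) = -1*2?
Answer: 155/2 ≈ 77.500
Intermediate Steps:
n(I, D) = -2
b(L) = 2*L/(-2 + L) (b(L) = (L + L)/(L - 2) = (2*L)/(-2 + L) = 2*L/(-2 + L))
b(h) + (86 - 11) = 2*10/(-2 + 10) + (86 - 11) = 2*10/8 + 75 = 2*10*(⅛) + 75 = 5/2 + 75 = 155/2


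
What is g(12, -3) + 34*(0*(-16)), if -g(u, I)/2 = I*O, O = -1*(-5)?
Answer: 30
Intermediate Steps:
O = 5
g(u, I) = -10*I (g(u, I) = -2*I*5 = -10*I)
g(12, -3) + 34*(0*(-16)) = -10*(-3) + 34*(0*(-16)) = 30 + 34*0 = 30 + 0 = 30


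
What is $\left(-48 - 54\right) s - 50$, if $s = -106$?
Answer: $10762$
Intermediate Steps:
$\left(-48 - 54\right) s - 50 = \left(-48 - 54\right) \left(-106\right) - 50 = \left(-102\right) \left(-106\right) - 50 = 10812 - 50 = 10762$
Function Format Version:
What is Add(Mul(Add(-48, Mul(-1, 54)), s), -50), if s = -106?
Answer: 10762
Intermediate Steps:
Add(Mul(Add(-48, Mul(-1, 54)), s), -50) = Add(Mul(Add(-48, Mul(-1, 54)), -106), -50) = Add(Mul(Add(-48, -54), -106), -50) = Add(Mul(-102, -106), -50) = Add(10812, -50) = 10762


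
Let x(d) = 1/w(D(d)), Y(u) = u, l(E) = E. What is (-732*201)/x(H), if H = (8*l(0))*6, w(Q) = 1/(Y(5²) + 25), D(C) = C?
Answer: -73566/25 ≈ -2942.6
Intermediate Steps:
w(Q) = 1/50 (w(Q) = 1/(5² + 25) = 1/(25 + 25) = 1/50)
H = 0 (H = (8*0)*6 = 0*6 = 0)
x(d) = 50 (x(d) = 1/(1/50) = 50)
(-732*201)/x(H) = -732*201/50 = -147132*1/50 = -73566/25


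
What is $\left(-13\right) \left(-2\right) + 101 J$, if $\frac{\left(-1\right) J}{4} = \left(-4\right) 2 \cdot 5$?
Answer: $16186$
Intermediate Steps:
$J = 160$ ($J = - 4 \left(-4\right) 2 \cdot 5 = - 4 \left(\left(-8\right) 5\right) = \left(-4\right) \left(-40\right) = 160$)
$\left(-13\right) \left(-2\right) + 101 J = \left(-13\right) \left(-2\right) + 101 \cdot 160 = 26 + 16160 = 16186$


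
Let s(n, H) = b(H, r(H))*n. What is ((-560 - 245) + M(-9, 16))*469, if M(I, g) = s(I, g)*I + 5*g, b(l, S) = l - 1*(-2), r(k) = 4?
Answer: 343777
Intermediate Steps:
b(l, S) = 2 + l (b(l, S) = l + 2 = 2 + l)
s(n, H) = n*(2 + H) (s(n, H) = (2 + H)*n = n*(2 + H))
M(I, g) = 5*g + I**2*(2 + g) (M(I, g) = (I*(2 + g))*I + 5*g = I**2*(2 + g) + 5*g = 5*g + I**2*(2 + g))
((-560 - 245) + M(-9, 16))*469 = ((-560 - 245) + (5*16 + (-9)**2*(2 + 16)))*469 = (-805 + (80 + 81*18))*469 = (-805 + (80 + 1458))*469 = (-805 + 1538)*469 = 733*469 = 343777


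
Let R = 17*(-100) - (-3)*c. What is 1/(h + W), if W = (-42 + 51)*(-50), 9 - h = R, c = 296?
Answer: 1/371 ≈ 0.0026954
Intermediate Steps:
R = -812 (R = 17*(-100) - (-3)*296 = -1700 - 1*(-888) = -1700 + 888 = -812)
h = 821 (h = 9 - 1*(-812) = 9 + 812 = 821)
W = -450 (W = 9*(-50) = -450)
1/(h + W) = 1/(821 - 450) = 1/371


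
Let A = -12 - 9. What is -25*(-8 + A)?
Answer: 725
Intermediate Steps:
A = -21
-25*(-8 + A) = -25*(-8 - 21) = -25*(-29) = 725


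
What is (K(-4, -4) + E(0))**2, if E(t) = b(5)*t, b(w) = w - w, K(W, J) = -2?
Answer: 4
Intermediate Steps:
b(w) = 0
E(t) = 0 (E(t) = 0*t = 0)
(K(-4, -4) + E(0))**2 = (-2 + 0)**2 = (-2)**2 = 4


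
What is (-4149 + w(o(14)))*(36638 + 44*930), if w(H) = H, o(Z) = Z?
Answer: -320702330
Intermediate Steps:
(-4149 + w(o(14)))*(36638 + 44*930) = (-4149 + 14)*(36638 + 44*930) = -4135*(36638 + 40920) = -4135*77558 = -320702330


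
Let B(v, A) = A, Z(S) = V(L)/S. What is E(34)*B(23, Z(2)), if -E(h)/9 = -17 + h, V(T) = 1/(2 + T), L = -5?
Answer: 51/2 ≈ 25.500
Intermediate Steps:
Z(S) = -1/(3*S) (Z(S) = 1/((2 - 5)*S) = 1/((-3)*S) = -1/(3*S))
E(h) = 153 - 9*h (E(h) = -9*(-17 + h) = 153 - 9*h)
E(34)*B(23, Z(2)) = (153 - 9*34)*(-⅓/2) = (153 - 306)*(-⅓*½) = -153*(-⅙) = 51/2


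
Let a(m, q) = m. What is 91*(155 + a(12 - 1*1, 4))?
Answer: 15106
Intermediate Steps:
91*(155 + a(12 - 1*1, 4)) = 91*(155 + (12 - 1*1)) = 91*(155 + (12 - 1)) = 91*(155 + 11) = 91*166 = 15106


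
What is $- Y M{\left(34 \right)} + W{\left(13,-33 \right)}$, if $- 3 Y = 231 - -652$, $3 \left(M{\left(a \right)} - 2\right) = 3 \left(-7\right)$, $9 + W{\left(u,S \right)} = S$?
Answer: $- \frac{4541}{3} \approx -1513.7$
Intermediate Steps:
$W{\left(u,S \right)} = -9 + S$
$M{\left(a \right)} = -5$ ($M{\left(a \right)} = 2 + \frac{3 \left(-7\right)}{3} = 2 + \frac{1}{3} \left(-21\right) = 2 - 7 = -5$)
$Y = - \frac{883}{3}$ ($Y = - \frac{231 - -652}{3} = - \frac{231 + 652}{3} = \left(- \frac{1}{3}\right) 883 = - \frac{883}{3} \approx -294.33$)
$- Y M{\left(34 \right)} + W{\left(13,-33 \right)} = \left(-1\right) \left(- \frac{883}{3}\right) \left(-5\right) - 42 = \frac{883}{3} \left(-5\right) - 42 = - \frac{4415}{3} - 42 = - \frac{4541}{3}$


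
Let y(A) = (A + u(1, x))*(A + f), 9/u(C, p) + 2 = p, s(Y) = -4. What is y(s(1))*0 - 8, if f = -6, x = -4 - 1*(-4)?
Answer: -8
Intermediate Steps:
x = 0 (x = -4 + 4 = 0)
u(C, p) = 9/(-2 + p)
y(A) = (-6 + A)*(-9/2 + A) (y(A) = (A + 9/(-2 + 0))*(A - 6) = (A + 9/(-2))*(-6 + A) = (A + 9*(-1/2))*(-6 + A) = (A - 9/2)*(-6 + A) = (-9/2 + A)*(-6 + A) = (-6 + A)*(-9/2 + A))
y(s(1))*0 - 8 = (27 + (-4)**2 - 21/2*(-4))*0 - 8 = (27 + 16 + 42)*0 - 8 = 85*0 - 8 = 0 - 8 = -8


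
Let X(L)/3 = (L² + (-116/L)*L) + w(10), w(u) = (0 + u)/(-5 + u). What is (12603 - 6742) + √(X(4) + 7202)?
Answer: 5861 + 2*√1727 ≈ 5944.1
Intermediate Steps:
w(u) = u/(-5 + u)
X(L) = -342 + 3*L² (X(L) = 3*((L² + (-116/L)*L) + 10/(-5 + 10)) = 3*((L² - 116) + 10/5) = 3*((-116 + L²) + 10*(⅕)) = 3*((-116 + L²) + 2) = 3*(-114 + L²) = -342 + 3*L²)
(12603 - 6742) + √(X(4) + 7202) = (12603 - 6742) + √((-342 + 3*4²) + 7202) = 5861 + √((-342 + 3*16) + 7202) = 5861 + √((-342 + 48) + 7202) = 5861 + √(-294 + 7202) = 5861 + √6908 = 5861 + 2*√1727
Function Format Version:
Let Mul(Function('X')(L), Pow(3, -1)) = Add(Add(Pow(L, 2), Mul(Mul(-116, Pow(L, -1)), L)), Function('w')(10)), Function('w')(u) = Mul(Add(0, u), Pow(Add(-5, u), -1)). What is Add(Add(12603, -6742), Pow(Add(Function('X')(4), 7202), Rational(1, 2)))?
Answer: Add(5861, Mul(2, Pow(1727, Rational(1, 2)))) ≈ 5944.1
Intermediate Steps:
Function('w')(u) = Mul(u, Pow(Add(-5, u), -1))
Function('X')(L) = Add(-342, Mul(3, Pow(L, 2))) (Function('X')(L) = Mul(3, Add(Add(Pow(L, 2), Mul(Mul(-116, Pow(L, -1)), L)), Mul(10, Pow(Add(-5, 10), -1)))) = Mul(3, Add(Add(Pow(L, 2), -116), Mul(10, Pow(5, -1)))) = Mul(3, Add(Add(-116, Pow(L, 2)), Mul(10, Rational(1, 5)))) = Mul(3, Add(Add(-116, Pow(L, 2)), 2)) = Mul(3, Add(-114, Pow(L, 2))) = Add(-342, Mul(3, Pow(L, 2))))
Add(Add(12603, -6742), Pow(Add(Function('X')(4), 7202), Rational(1, 2))) = Add(Add(12603, -6742), Pow(Add(Add(-342, Mul(3, Pow(4, 2))), 7202), Rational(1, 2))) = Add(5861, Pow(Add(Add(-342, Mul(3, 16)), 7202), Rational(1, 2))) = Add(5861, Pow(Add(Add(-342, 48), 7202), Rational(1, 2))) = Add(5861, Pow(Add(-294, 7202), Rational(1, 2))) = Add(5861, Pow(6908, Rational(1, 2))) = Add(5861, Mul(2, Pow(1727, Rational(1, 2))))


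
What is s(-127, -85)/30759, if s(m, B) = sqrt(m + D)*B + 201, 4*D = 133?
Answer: 67/10253 - 425*I*sqrt(15)/61518 ≈ 0.0065347 - 0.026757*I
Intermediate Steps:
D = 133/4 (D = (1/4)*133 = 133/4 ≈ 33.250)
s(m, B) = 201 + B*sqrt(133/4 + m) (s(m, B) = sqrt(m + 133/4)*B + 201 = sqrt(133/4 + m)*B + 201 = B*sqrt(133/4 + m) + 201 = 201 + B*sqrt(133/4 + m))
s(-127, -85)/30759 = (201 + (1/2)*(-85)*sqrt(133 + 4*(-127)))/30759 = (201 + (1/2)*(-85)*sqrt(133 - 508))*(1/30759) = (201 + (1/2)*(-85)*sqrt(-375))*(1/30759) = (201 + (1/2)*(-85)*(5*I*sqrt(15)))*(1/30759) = (201 - 425*I*sqrt(15)/2)*(1/30759) = 67/10253 - 425*I*sqrt(15)/61518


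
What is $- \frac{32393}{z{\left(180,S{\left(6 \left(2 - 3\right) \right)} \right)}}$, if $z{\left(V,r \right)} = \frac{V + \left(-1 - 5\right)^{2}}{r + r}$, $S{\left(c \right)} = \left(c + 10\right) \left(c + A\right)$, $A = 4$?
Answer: $\frac{64786}{27} \approx 2399.5$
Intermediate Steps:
$S{\left(c \right)} = \left(4 + c\right) \left(10 + c\right)$ ($S{\left(c \right)} = \left(c + 10\right) \left(c + 4\right) = \left(10 + c\right) \left(4 + c\right) = \left(4 + c\right) \left(10 + c\right)$)
$z{\left(V,r \right)} = \frac{36 + V}{2 r}$ ($z{\left(V,r \right)} = \frac{V + \left(-6\right)^{2}}{2 r} = \left(V + 36\right) \frac{1}{2 r} = \left(36 + V\right) \frac{1}{2 r} = \frac{36 + V}{2 r}$)
$- \frac{32393}{z{\left(180,S{\left(6 \left(2 - 3\right) \right)} \right)}} = - \frac{32393}{\frac{1}{2} \frac{1}{40 + \left(6 \left(2 - 3\right)\right)^{2} + 14 \cdot 6 \left(2 - 3\right)} \left(36 + 180\right)} = - \frac{32393}{\frac{1}{2} \frac{1}{40 + \left(6 \left(-1\right)\right)^{2} + 14 \cdot 6 \left(-1\right)} 216} = - \frac{32393}{\frac{1}{2} \frac{1}{40 + \left(-6\right)^{2} + 14 \left(-6\right)} 216} = - \frac{32393}{\frac{1}{2} \frac{1}{40 + 36 - 84} \cdot 216} = - \frac{32393}{\frac{1}{2} \frac{1}{-8} \cdot 216} = - \frac{32393}{\frac{1}{2} \left(- \frac{1}{8}\right) 216} = - \frac{32393}{- \frac{27}{2}} = \left(-32393\right) \left(- \frac{2}{27}\right) = \frac{64786}{27}$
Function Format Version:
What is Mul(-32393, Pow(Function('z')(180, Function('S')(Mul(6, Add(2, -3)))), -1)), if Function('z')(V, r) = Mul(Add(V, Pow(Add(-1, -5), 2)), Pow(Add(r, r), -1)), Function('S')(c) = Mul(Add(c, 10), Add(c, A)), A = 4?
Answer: Rational(64786, 27) ≈ 2399.5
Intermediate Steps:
Function('S')(c) = Mul(Add(4, c), Add(10, c)) (Function('S')(c) = Mul(Add(c, 10), Add(c, 4)) = Mul(Add(10, c), Add(4, c)) = Mul(Add(4, c), Add(10, c)))
Function('z')(V, r) = Mul(Rational(1, 2), Pow(r, -1), Add(36, V)) (Function('z')(V, r) = Mul(Add(V, Pow(-6, 2)), Pow(Mul(2, r), -1)) = Mul(Add(V, 36), Mul(Rational(1, 2), Pow(r, -1))) = Mul(Add(36, V), Mul(Rational(1, 2), Pow(r, -1))) = Mul(Rational(1, 2), Pow(r, -1), Add(36, V)))
Mul(-32393, Pow(Function('z')(180, Function('S')(Mul(6, Add(2, -3)))), -1)) = Mul(-32393, Pow(Mul(Rational(1, 2), Pow(Add(40, Pow(Mul(6, Add(2, -3)), 2), Mul(14, Mul(6, Add(2, -3)))), -1), Add(36, 180)), -1)) = Mul(-32393, Pow(Mul(Rational(1, 2), Pow(Add(40, Pow(Mul(6, -1), 2), Mul(14, Mul(6, -1))), -1), 216), -1)) = Mul(-32393, Pow(Mul(Rational(1, 2), Pow(Add(40, Pow(-6, 2), Mul(14, -6)), -1), 216), -1)) = Mul(-32393, Pow(Mul(Rational(1, 2), Pow(Add(40, 36, -84), -1), 216), -1)) = Mul(-32393, Pow(Mul(Rational(1, 2), Pow(-8, -1), 216), -1)) = Mul(-32393, Pow(Mul(Rational(1, 2), Rational(-1, 8), 216), -1)) = Mul(-32393, Pow(Rational(-27, 2), -1)) = Mul(-32393, Rational(-2, 27)) = Rational(64786, 27)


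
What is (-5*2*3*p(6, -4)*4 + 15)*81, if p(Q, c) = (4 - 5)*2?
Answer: 20655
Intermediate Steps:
p(Q, c) = -2 (p(Q, c) = -1*2 = -2)
(-5*2*3*p(6, -4)*4 + 15)*81 = (-5*2*3*(-2*4) + 15)*81 = (-30*(-8) + 15)*81 = (-5*(-48) + 15)*81 = (240 + 15)*81 = 255*81 = 20655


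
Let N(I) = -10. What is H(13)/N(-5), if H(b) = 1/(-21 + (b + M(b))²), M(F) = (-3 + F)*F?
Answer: -1/204280 ≈ -4.8952e-6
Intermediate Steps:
M(F) = F*(-3 + F)
H(b) = 1/(-21 + (b + b*(-3 + b))²)
H(13)/N(-5) = 1/(-21 + 13²*(-2 + 13)²*(-10)) = -⅒/(-21 + 169*11²) = -⅒/(-21 + 169*121) = -⅒/(-21 + 20449) = -⅒/20428 = (1/20428)*(-⅒) = -1/204280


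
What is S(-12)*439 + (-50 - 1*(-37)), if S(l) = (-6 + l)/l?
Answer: 1291/2 ≈ 645.50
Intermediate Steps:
S(l) = (-6 + l)/l
S(-12)*439 + (-50 - 1*(-37)) = ((-6 - 12)/(-12))*439 + (-50 - 1*(-37)) = -1/12*(-18)*439 + (-50 + 37) = (3/2)*439 - 13 = 1317/2 - 13 = 1291/2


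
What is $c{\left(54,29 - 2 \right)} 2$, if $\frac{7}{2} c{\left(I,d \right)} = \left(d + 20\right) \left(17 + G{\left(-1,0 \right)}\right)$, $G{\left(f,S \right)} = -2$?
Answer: $\frac{2820}{7} \approx 402.86$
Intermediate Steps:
$c{\left(I,d \right)} = \frac{600}{7} + \frac{30 d}{7}$ ($c{\left(I,d \right)} = \frac{2 \left(d + 20\right) \left(17 - 2\right)}{7} = \frac{2 \left(20 + d\right) 15}{7} = \frac{2 \left(300 + 15 d\right)}{7} = \frac{600}{7} + \frac{30 d}{7}$)
$c{\left(54,29 - 2 \right)} 2 = \left(\frac{600}{7} + \frac{30 \left(29 - 2\right)}{7}\right) 2 = \left(\frac{600}{7} + \frac{30}{7} \cdot 27\right) 2 = \left(\frac{600}{7} + \frac{810}{7}\right) 2 = \frac{1410}{7} \cdot 2 = \frac{2820}{7}$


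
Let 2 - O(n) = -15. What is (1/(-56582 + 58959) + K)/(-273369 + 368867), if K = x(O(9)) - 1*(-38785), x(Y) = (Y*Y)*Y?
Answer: 103870147/226998746 ≈ 0.45758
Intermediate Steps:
O(n) = 17 (O(n) = 2 - 1*(-15) = 2 + 15 = 17)
x(Y) = Y³ (x(Y) = Y²*Y = Y³)
K = 43698 (K = 17³ - 1*(-38785) = 4913 + 38785 = 43698)
(1/(-56582 + 58959) + K)/(-273369 + 368867) = (1/(-56582 + 58959) + 43698)/(-273369 + 368867) = (1/2377 + 43698)/95498 = (1/2377 + 43698)*(1/95498) = (103870147/2377)*(1/95498) = 103870147/226998746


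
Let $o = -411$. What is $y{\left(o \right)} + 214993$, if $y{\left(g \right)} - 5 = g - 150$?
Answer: $214437$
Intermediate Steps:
$y{\left(g \right)} = -145 + g$ ($y{\left(g \right)} = 5 + \left(g - 150\right) = 5 + \left(-150 + g\right) = -145 + g$)
$y{\left(o \right)} + 214993 = \left(-145 - 411\right) + 214993 = -556 + 214993 = 214437$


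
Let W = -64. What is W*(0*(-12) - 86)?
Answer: 5504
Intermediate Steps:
W*(0*(-12) - 86) = -64*(0*(-12) - 86) = -64*(0 - 86) = -64*(-86) = 5504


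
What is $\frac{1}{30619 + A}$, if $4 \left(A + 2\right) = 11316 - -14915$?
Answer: $\frac{4}{148699} \approx 2.69 \cdot 10^{-5}$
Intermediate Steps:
$A = \frac{26223}{4}$ ($A = -2 + \frac{11316 - -14915}{4} = -2 + \frac{11316 + 14915}{4} = -2 + \frac{1}{4} \cdot 26231 = -2 + \frac{26231}{4} = \frac{26223}{4} \approx 6555.8$)
$\frac{1}{30619 + A} = \frac{1}{30619 + \frac{26223}{4}} = \frac{1}{\frac{148699}{4}} = \frac{4}{148699}$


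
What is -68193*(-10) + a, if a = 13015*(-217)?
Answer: -2142325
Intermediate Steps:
a = -2824255
-68193*(-10) + a = -68193*(-10) - 2824255 = 681930 - 2824255 = -2142325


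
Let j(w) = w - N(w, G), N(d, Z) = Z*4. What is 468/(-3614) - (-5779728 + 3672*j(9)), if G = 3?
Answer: 804913398/139 ≈ 5.7907e+6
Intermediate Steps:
N(d, Z) = 4*Z
j(w) = -12 + w (j(w) = w - 4*3 = w - 1*12 = w - 12 = -12 + w)
468/(-3614) - (-5779728 + 3672*j(9)) = 468/(-3614) - 3672/(1/((-12 + 9) - 1574)) = 468*(-1/3614) - 3672/(1/(-3 - 1574)) = -18/139 - 3672/(1/(-1577)) = -18/139 - 3672/(-1/1577) = -18/139 - 3672*(-1577) = -18/139 + 5790744 = 804913398/139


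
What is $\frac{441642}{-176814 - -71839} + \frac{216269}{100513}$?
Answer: $- \frac{21687924071}{10551352175} \approx -2.0555$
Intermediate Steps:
$\frac{441642}{-176814 - -71839} + \frac{216269}{100513} = \frac{441642}{-176814 + 71839} + 216269 \cdot \frac{1}{100513} = \frac{441642}{-104975} + \frac{216269}{100513} = 441642 \left(- \frac{1}{104975}\right) + \frac{216269}{100513} = - \frac{441642}{104975} + \frac{216269}{100513} = - \frac{21687924071}{10551352175}$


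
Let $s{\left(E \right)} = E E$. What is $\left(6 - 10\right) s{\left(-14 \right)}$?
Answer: $-784$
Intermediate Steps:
$s{\left(E \right)} = E^{2}$
$\left(6 - 10\right) s{\left(-14 \right)} = \left(6 - 10\right) \left(-14\right)^{2} = \left(6 - 10\right) 196 = \left(-4\right) 196 = -784$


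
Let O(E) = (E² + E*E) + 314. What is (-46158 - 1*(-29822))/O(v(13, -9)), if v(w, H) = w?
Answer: -4084/163 ≈ -25.055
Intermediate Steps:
O(E) = 314 + 2*E² (O(E) = (E² + E²) + 314 = 2*E² + 314 = 314 + 2*E²)
(-46158 - 1*(-29822))/O(v(13, -9)) = (-46158 - 1*(-29822))/(314 + 2*13²) = (-46158 + 29822)/(314 + 2*169) = -16336/(314 + 338) = -16336/652 = -16336*1/652 = -4084/163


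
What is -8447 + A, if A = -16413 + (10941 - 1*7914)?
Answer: -21833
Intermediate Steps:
A = -13386 (A = -16413 + (10941 - 7914) = -16413 + 3027 = -13386)
-8447 + A = -8447 - 13386 = -21833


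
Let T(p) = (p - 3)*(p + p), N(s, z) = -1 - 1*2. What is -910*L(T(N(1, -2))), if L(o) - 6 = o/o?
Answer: -6370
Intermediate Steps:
N(s, z) = -3 (N(s, z) = -1 - 2 = -3)
T(p) = 2*p*(-3 + p) (T(p) = (-3 + p)*(2*p) = 2*p*(-3 + p))
L(o) = 7 (L(o) = 6 + o/o = 6 + 1 = 7)
-910*L(T(N(1, -2))) = -910*7 = -6370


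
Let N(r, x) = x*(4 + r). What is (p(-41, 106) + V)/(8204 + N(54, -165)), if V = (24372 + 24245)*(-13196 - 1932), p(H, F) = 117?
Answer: 735477859/1366 ≈ 5.3842e+5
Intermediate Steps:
V = -735477976 (V = 48617*(-15128) = -735477976)
(p(-41, 106) + V)/(8204 + N(54, -165)) = (117 - 735477976)/(8204 - 165*(4 + 54)) = -735477859/(8204 - 165*58) = -735477859/(8204 - 9570) = -735477859/(-1366) = -735477859*(-1/1366) = 735477859/1366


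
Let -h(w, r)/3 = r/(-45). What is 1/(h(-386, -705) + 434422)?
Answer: 1/434375 ≈ 2.3022e-6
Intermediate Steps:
h(w, r) = r/15 (h(w, r) = -3*r/(-45) = -3*r*(-1)/45 = -(-1)*r/15 = r/15)
1/(h(-386, -705) + 434422) = 1/((1/15)*(-705) + 434422) = 1/(-47 + 434422) = 1/434375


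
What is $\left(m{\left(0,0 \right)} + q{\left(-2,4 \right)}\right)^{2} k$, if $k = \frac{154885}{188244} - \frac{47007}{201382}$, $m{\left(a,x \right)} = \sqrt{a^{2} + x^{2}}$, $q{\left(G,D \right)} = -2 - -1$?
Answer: $\frac{11171132681}{18954476604} \approx 0.58937$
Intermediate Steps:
$q{\left(G,D \right)} = -1$ ($q{\left(G,D \right)} = -2 + 1 = -1$)
$k = \frac{11171132681}{18954476604}$ ($k = 154885 \cdot \frac{1}{188244} - \frac{47007}{201382} = \frac{154885}{188244} - \frac{47007}{201382} = \frac{11171132681}{18954476604} \approx 0.58937$)
$\left(m{\left(0,0 \right)} + q{\left(-2,4 \right)}\right)^{2} k = \left(\sqrt{0^{2} + 0^{2}} - 1\right)^{2} \cdot \frac{11171132681}{18954476604} = \left(\sqrt{0 + 0} - 1\right)^{2} \cdot \frac{11171132681}{18954476604} = \left(\sqrt{0} - 1\right)^{2} \cdot \frac{11171132681}{18954476604} = \left(0 - 1\right)^{2} \cdot \frac{11171132681}{18954476604} = \left(-1\right)^{2} \cdot \frac{11171132681}{18954476604} = 1 \cdot \frac{11171132681}{18954476604} = \frac{11171132681}{18954476604}$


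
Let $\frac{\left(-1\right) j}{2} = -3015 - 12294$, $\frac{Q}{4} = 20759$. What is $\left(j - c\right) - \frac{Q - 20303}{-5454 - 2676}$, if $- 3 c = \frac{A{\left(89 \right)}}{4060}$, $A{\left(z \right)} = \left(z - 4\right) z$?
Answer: $\frac{101090801753}{3300780} \approx 30626.0$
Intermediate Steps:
$Q = 83036$ ($Q = 4 \cdot 20759 = 83036$)
$A{\left(z \right)} = z \left(-4 + z\right)$ ($A{\left(z \right)} = \left(-4 + z\right) z = z \left(-4 + z\right)$)
$j = 30618$ ($j = - 2 \left(-3015 - 12294\right) = \left(-2\right) \left(-15309\right) = 30618$)
$c = - \frac{1513}{2436}$ ($c = - \frac{89 \left(-4 + 89\right) \frac{1}{4060}}{3} = - \frac{89 \cdot 85 \cdot \frac{1}{4060}}{3} = - \frac{7565 \cdot \frac{1}{4060}}{3} = \left(- \frac{1}{3}\right) \frac{1513}{812} = - \frac{1513}{2436} \approx -0.6211$)
$\left(j - c\right) - \frac{Q - 20303}{-5454 - 2676} = \left(30618 - - \frac{1513}{2436}\right) - \frac{83036 - 20303}{-5454 - 2676} = \left(30618 + \frac{1513}{2436}\right) - \frac{62733}{-8130} = \frac{74586961}{2436} - 62733 \left(- \frac{1}{8130}\right) = \frac{74586961}{2436} - - \frac{20911}{2710} = \frac{74586961}{2436} + \frac{20911}{2710} = \frac{101090801753}{3300780}$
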